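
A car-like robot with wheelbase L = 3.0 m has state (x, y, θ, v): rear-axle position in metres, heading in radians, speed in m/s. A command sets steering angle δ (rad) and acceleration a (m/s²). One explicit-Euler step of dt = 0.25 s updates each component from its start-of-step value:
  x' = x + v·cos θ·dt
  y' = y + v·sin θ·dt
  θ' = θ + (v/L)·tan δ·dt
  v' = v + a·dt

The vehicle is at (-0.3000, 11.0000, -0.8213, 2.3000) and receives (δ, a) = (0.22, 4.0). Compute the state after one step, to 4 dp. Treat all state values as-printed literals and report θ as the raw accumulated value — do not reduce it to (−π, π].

x' = -0.3000 + 2.3000·cos(-0.8213)·0.25 = 0.0917
y' = 11.0000 + 2.3000·sin(-0.8213)·0.25 = 10.5791
θ' = -0.8213 + (2.3000/3.0)·tan(0.22)·0.25 = -0.7784
v' = 2.3000 + 4.0000·0.25 = 3.3000

(0.0917, 10.5791, -0.7784, 3.3000)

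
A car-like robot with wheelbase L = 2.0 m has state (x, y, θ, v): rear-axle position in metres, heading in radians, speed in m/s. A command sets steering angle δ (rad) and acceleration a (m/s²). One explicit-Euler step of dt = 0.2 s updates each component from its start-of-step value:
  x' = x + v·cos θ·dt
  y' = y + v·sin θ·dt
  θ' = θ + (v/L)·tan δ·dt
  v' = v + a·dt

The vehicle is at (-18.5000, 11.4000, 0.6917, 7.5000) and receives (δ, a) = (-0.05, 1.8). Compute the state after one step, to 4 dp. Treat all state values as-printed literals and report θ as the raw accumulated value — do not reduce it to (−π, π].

(-17.3448, 12.3568, 0.6542, 7.8600)

x' = -18.5000 + 7.5000·cos(0.6917)·0.2 = -17.3448
y' = 11.4000 + 7.5000·sin(0.6917)·0.2 = 12.3568
θ' = 0.6917 + (7.5000/2.0)·tan(-0.05)·0.2 = 0.6542
v' = 7.5000 + 1.8000·0.2 = 7.8600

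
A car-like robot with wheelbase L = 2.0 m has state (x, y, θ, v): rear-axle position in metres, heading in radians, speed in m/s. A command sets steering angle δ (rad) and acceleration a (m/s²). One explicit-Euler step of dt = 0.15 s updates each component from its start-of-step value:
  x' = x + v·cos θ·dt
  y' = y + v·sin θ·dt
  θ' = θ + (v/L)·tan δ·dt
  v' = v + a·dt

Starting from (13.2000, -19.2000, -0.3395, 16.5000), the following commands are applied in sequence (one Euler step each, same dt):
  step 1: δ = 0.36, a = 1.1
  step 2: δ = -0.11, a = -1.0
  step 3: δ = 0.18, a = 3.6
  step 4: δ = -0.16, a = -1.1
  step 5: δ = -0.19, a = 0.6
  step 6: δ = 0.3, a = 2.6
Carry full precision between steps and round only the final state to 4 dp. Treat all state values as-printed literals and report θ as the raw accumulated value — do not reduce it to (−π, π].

(28.0003, -19.7742, 0.1575, 17.3700)

after step 1 (δ=0.36, a=1.1): (15.533730, -20.024214, 0.126299, 16.665000)
after step 2 (δ=-0.11, a=-1.0): (18.013570, -19.709338, -0.011745, 16.515000)
after step 3 (δ=0.18, a=3.6): (20.490649, -19.738432, 0.213647, 17.055000)
after step 4 (δ=-0.16, a=-1.1): (22.990735, -19.196018, 0.007223, 16.890000)
after step 5 (δ=-0.19, a=0.6): (25.524169, -19.177720, -0.236399, 16.980000)
after step 6 (δ=0.3, a=2.6): (28.000331, -19.774235, 0.157541, 17.370000)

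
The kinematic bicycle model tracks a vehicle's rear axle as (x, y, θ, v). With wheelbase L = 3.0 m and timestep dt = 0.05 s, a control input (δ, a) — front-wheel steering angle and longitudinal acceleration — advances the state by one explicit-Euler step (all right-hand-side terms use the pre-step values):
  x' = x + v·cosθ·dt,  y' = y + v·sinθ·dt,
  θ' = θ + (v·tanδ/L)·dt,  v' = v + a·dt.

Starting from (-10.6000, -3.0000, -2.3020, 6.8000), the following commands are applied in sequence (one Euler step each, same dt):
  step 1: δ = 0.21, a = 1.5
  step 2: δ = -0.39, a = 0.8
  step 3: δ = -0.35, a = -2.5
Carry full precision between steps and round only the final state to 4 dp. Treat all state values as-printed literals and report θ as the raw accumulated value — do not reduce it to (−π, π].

(-11.2871, -3.7664, -2.3670, 6.7900)

after step 1 (δ=0.21, a=1.5): (-10.827040, -3.253086, -2.277844, 6.875000)
after step 2 (δ=-0.39, a=0.8): (-11.050338, -3.514434, -2.324944, 6.915000)
after step 3 (δ=-0.35, a=-2.5): (-11.287062, -3.766435, -2.367013, 6.790000)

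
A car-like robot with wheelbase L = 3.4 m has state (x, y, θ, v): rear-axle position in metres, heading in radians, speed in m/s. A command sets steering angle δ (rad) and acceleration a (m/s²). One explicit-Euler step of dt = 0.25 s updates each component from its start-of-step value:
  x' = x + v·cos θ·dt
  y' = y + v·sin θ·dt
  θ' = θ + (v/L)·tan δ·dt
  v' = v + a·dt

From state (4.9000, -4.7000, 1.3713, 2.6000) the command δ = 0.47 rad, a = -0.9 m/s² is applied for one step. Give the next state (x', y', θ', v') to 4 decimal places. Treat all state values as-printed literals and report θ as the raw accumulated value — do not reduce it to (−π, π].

(5.0288, -4.0629, 1.4684, 2.3750)

x' = 4.9000 + 2.6000·cos(1.3713)·0.25 = 5.0288
y' = -4.7000 + 2.6000·sin(1.3713)·0.25 = -4.0629
θ' = 1.3713 + (2.6000/3.4)·tan(0.47)·0.25 = 1.4684
v' = 2.6000 − 0.9000·0.25 = 2.3750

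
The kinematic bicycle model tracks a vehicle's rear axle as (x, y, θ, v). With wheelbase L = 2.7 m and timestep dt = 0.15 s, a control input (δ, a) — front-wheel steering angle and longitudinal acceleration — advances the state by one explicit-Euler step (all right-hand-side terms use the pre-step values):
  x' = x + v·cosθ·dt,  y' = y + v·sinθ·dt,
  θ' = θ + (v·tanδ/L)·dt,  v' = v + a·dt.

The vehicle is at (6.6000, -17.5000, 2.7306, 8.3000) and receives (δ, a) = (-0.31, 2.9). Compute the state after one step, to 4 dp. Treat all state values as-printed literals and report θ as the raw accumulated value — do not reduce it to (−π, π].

x' = 6.6000 + 8.3000·cos(2.7306)·0.15 = 5.4587
y' = -17.5000 + 8.3000·sin(2.7306)·0.15 = -17.0026
θ' = 2.7306 + (8.3000/2.7)·tan(-0.31)·0.15 = 2.5829
v' = 8.3000 + 2.9000·0.15 = 8.7350

(5.4587, -17.0026, 2.5829, 8.7350)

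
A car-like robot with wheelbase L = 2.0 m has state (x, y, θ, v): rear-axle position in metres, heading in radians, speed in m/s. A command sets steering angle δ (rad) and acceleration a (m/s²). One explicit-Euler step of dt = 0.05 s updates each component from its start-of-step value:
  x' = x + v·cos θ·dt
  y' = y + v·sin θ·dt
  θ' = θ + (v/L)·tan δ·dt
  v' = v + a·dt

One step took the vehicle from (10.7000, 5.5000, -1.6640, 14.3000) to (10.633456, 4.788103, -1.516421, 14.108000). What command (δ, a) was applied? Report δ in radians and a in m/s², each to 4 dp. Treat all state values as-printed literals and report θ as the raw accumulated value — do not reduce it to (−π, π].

δ = 0.3915, a = -3.8400

a = (v'−v)/dt = (-0.192000)/0.05 = -3.8400
Δθ = θ'−θ = 0.147579;  (v·dt/L) = 14.3000·0.05/2.0 = 0.357500
tan δ = Δθ·L/(v·dt) = 0.412808  →  δ = 0.3915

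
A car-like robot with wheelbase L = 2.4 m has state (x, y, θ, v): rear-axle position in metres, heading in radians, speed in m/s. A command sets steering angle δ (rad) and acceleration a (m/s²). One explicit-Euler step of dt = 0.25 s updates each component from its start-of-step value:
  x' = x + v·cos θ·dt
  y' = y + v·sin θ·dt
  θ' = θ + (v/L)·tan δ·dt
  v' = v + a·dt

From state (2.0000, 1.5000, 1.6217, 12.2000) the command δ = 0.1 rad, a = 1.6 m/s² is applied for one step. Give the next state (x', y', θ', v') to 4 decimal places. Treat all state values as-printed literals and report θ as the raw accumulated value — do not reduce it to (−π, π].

x' = 2.0000 + 12.2000·cos(1.6217)·0.25 = 1.8448
y' = 1.5000 + 12.2000·sin(1.6217)·0.25 = 4.5460
θ' = 1.6217 + (12.2000/2.4)·tan(0.1)·0.25 = 1.7492
v' = 12.2000 + 1.6000·0.25 = 12.6000

(1.8448, 4.5460, 1.7492, 12.6000)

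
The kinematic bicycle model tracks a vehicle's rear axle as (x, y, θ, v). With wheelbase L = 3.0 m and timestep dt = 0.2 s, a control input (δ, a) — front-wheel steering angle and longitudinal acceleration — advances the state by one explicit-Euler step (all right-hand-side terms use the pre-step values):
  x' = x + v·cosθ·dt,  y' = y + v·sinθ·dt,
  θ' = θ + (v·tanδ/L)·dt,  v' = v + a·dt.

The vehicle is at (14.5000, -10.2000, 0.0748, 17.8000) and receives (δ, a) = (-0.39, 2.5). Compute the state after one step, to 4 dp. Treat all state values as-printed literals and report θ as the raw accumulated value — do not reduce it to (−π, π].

(18.0500, -9.9340, -0.4130, 18.3000)

x' = 14.5000 + 17.8000·cos(0.0748)·0.2 = 18.0500
y' = -10.2000 + 17.8000·sin(0.0748)·0.2 = -9.9340
θ' = 0.0748 + (17.8000/3.0)·tan(-0.39)·0.2 = -0.4130
v' = 17.8000 + 2.5000·0.2 = 18.3000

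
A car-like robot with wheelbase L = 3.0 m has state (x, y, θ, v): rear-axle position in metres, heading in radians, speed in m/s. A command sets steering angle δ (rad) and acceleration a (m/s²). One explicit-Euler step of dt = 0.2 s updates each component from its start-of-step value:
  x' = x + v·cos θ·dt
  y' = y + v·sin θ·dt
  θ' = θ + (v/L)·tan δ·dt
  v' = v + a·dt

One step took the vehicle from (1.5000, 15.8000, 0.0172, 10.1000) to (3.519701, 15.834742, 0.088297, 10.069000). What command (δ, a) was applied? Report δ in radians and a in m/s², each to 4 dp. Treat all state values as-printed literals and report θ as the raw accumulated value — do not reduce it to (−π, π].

δ = 0.1052, a = -0.1550

a = (v'−v)/dt = (-0.031000)/0.2 = -0.1550
Δθ = θ'−θ = 0.071097;  (v·dt/L) = 10.1000·0.2/3.0 = 0.673333
tan δ = Δθ·L/(v·dt) = 0.105590  →  δ = 0.1052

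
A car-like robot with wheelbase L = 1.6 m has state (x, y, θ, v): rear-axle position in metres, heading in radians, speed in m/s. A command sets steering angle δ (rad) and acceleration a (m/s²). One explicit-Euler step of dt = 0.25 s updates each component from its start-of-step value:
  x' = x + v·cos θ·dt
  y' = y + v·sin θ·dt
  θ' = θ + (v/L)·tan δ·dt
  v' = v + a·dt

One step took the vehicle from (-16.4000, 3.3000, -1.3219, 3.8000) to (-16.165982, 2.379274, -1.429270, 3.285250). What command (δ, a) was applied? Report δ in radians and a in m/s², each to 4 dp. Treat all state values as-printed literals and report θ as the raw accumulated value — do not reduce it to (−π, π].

a = (v'−v)/dt = (-0.514750)/0.25 = -2.0590
Δθ = θ'−θ = -0.107370;  (v·dt/L) = 3.8000·0.25/1.6 = 0.593750
tan δ = Δθ·L/(v·dt) = -0.180834  →  δ = -0.1789

δ = -0.1789, a = -2.0590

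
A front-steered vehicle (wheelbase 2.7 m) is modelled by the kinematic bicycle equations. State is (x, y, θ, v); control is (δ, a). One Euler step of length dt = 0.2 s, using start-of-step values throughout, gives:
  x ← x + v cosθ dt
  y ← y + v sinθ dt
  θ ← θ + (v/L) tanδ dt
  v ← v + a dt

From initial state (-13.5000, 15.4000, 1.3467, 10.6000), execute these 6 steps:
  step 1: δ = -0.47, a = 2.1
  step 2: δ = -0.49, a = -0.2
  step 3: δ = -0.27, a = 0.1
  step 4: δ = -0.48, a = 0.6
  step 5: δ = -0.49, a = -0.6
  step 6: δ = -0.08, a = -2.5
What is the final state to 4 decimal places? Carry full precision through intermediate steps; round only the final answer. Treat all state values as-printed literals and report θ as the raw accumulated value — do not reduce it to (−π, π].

after step 1 (δ=-0.47, a=2.1): (-13.028882, 17.466990, 0.947853, 11.020000)
after step 2 (δ=-0.49, a=-0.2): (-11.743006, 19.257001, 0.512450, 10.980000)
after step 3 (δ=-0.27, a=0.1): (-9.829091, 20.333730, 0.287353, 11.000000)
after step 4 (δ=-0.48, a=0.6): (-7.719297, 20.957243, -0.136848, 11.120000)
after step 5 (δ=-0.49, a=-0.6): (-5.516089, 20.653842, -0.576202, 11.000000)
after step 6 (δ=-0.08, a=-2.5): (-3.671306, 19.455188, -0.641527, 10.500000)

(-3.6713, 19.4552, -0.6415, 10.5000)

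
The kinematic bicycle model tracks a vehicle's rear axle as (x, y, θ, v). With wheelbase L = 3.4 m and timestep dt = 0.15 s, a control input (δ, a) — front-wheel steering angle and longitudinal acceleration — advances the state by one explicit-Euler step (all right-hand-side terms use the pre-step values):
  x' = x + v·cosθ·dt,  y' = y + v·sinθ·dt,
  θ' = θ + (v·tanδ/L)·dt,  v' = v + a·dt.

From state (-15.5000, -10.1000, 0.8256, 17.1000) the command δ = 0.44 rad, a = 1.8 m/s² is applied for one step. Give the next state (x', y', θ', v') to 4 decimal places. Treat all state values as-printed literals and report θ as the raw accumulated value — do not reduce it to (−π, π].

(-13.7606, -8.2148, 1.1808, 17.3700)

x' = -15.5000 + 17.1000·cos(0.8256)·0.15 = -13.7606
y' = -10.1000 + 17.1000·sin(0.8256)·0.15 = -8.2148
θ' = 0.8256 + (17.1000/3.4)·tan(0.44)·0.15 = 1.1808
v' = 17.1000 + 1.8000·0.15 = 17.3700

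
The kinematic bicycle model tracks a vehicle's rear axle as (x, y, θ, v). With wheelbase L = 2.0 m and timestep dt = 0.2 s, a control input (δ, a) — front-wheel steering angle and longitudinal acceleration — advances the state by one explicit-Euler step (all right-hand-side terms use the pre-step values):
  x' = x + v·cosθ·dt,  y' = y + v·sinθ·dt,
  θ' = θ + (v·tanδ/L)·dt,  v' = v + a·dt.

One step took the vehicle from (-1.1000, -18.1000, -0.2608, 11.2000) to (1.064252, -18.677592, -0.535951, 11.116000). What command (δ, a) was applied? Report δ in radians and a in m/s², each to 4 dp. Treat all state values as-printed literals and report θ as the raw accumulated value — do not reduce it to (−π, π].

a = (v'−v)/dt = (-0.084000)/0.2 = -0.4200
Δθ = θ'−θ = -0.275151;  (v·dt/L) = 11.2000·0.2/2.0 = 1.120000
tan δ = Δθ·L/(v·dt) = -0.245671  →  δ = -0.2409

δ = -0.2409, a = -0.4200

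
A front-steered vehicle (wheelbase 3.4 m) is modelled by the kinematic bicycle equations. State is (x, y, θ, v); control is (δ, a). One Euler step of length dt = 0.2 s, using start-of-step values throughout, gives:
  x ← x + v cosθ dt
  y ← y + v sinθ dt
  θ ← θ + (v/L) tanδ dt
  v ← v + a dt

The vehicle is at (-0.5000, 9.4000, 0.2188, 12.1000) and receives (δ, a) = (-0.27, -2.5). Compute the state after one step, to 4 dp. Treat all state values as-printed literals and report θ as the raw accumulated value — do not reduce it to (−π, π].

(1.8623, 9.9253, 0.0218, 11.6000)

x' = -0.5000 + 12.1000·cos(0.2188)·0.2 = 1.8623
y' = 9.4000 + 12.1000·sin(0.2188)·0.2 = 9.9253
θ' = 0.2188 + (12.1000/3.4)·tan(-0.27)·0.2 = 0.0218
v' = 12.1000 − 2.5000·0.2 = 11.6000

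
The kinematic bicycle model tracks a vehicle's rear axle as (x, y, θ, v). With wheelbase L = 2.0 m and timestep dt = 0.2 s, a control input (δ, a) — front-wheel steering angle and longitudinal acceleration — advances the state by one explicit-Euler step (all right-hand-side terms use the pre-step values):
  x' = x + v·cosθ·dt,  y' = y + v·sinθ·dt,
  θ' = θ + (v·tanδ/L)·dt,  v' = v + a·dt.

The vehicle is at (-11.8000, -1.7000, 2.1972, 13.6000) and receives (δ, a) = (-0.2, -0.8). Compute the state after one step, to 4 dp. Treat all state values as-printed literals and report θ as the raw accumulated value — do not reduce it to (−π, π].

(-13.3946, 0.5036, 1.9215, 13.4400)

x' = -11.8000 + 13.6000·cos(2.1972)·0.2 = -13.3946
y' = -1.7000 + 13.6000·sin(2.1972)·0.2 = 0.5036
θ' = 2.1972 + (13.6000/2.0)·tan(-0.2)·0.2 = 1.9215
v' = 13.6000 − 0.8000·0.2 = 13.4400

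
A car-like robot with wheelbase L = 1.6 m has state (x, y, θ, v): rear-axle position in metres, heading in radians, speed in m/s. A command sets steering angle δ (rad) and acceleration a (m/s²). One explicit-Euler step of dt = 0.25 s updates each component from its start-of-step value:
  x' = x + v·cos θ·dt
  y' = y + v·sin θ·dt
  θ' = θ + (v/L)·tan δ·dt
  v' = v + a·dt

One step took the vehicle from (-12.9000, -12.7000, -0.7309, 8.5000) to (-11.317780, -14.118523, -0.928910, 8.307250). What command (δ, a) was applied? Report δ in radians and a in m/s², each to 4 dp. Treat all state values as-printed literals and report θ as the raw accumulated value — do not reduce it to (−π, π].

δ = -0.1480, a = -0.7710

a = (v'−v)/dt = (-0.192750)/0.25 = -0.7710
Δθ = θ'−θ = -0.198010;  (v·dt/L) = 8.5000·0.25/1.6 = 1.328125
tan δ = Δθ·L/(v·dt) = -0.149090  →  δ = -0.1480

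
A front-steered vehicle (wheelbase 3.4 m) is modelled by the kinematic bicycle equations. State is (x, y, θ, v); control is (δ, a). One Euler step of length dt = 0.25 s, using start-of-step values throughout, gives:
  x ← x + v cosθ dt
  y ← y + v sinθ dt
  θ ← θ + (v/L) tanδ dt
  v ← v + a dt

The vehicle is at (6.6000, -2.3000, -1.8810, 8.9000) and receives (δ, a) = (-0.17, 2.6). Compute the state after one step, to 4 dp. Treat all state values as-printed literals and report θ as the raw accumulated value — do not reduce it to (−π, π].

x' = 6.6000 + 8.9000·cos(-1.8810)·0.25 = 5.9208
y' = -2.3000 + 8.9000·sin(-1.8810)·0.25 = -4.4188
θ' = -1.8810 + (8.9000/3.4)·tan(-0.17)·0.25 = -1.9933
v' = 8.9000 + 2.6000·0.25 = 9.5500

(5.9208, -4.4188, -1.9933, 9.5500)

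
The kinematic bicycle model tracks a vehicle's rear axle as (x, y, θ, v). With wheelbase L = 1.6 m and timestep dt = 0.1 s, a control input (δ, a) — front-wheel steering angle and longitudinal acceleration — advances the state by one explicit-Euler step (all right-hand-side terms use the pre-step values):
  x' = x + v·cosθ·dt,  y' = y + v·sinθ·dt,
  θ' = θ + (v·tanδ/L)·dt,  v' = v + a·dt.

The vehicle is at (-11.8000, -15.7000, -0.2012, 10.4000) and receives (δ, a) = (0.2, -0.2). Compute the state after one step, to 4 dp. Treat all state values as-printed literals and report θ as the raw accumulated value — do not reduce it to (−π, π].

(-10.7810, -15.9078, -0.0694, 10.3800)

x' = -11.8000 + 10.4000·cos(-0.2012)·0.1 = -10.7810
y' = -15.7000 + 10.4000·sin(-0.2012)·0.1 = -15.9078
θ' = -0.2012 + (10.4000/1.6)·tan(0.2)·0.1 = -0.0694
v' = 10.4000 − 0.2000·0.1 = 10.3800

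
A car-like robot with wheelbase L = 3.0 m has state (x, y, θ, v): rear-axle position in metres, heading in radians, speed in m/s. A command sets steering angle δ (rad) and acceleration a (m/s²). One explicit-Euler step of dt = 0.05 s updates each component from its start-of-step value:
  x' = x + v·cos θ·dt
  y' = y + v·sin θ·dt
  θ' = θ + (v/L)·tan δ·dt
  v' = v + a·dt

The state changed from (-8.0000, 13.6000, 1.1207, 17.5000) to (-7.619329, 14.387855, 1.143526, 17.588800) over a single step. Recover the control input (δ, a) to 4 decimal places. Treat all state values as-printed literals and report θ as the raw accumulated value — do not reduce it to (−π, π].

δ = 0.0781, a = 1.7760

a = (v'−v)/dt = (0.088800)/0.05 = 1.7760
Δθ = θ'−θ = 0.022826;  (v·dt/L) = 17.5000·0.05/3.0 = 0.291667
tan δ = Δθ·L/(v·dt) = 0.078261  →  δ = 0.0781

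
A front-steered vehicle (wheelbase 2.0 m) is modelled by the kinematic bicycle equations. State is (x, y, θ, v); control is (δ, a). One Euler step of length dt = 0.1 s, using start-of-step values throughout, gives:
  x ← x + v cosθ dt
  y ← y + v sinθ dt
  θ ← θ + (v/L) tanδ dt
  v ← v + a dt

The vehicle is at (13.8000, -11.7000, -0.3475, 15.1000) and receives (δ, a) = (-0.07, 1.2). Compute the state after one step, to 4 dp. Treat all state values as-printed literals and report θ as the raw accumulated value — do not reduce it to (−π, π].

(15.2197, -12.2142, -0.4004, 15.2200)

x' = 13.8000 + 15.1000·cos(-0.3475)·0.1 = 15.2197
y' = -11.7000 + 15.1000·sin(-0.3475)·0.1 = -12.2142
θ' = -0.3475 + (15.1000/2.0)·tan(-0.07)·0.1 = -0.4004
v' = 15.1000 + 1.2000·0.1 = 15.2200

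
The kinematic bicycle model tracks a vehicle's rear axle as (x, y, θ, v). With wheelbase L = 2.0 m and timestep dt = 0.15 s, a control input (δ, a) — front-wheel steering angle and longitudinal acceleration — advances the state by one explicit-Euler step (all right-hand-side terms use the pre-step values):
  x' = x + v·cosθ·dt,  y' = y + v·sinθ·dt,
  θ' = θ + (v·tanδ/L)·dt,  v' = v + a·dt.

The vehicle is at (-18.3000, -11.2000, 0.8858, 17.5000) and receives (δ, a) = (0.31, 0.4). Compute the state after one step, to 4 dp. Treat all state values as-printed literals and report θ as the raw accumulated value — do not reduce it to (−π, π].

x' = -18.3000 + 17.5000·cos(0.8858)·0.15 = -16.6392
y' = -11.2000 + 17.5000·sin(0.8858)·0.15 = -9.1671
θ' = 0.8858 + (17.5000/2.0)·tan(0.31)·0.15 = 1.3062
v' = 17.5000 + 0.4000·0.15 = 17.5600

(-16.6392, -9.1671, 1.3062, 17.5600)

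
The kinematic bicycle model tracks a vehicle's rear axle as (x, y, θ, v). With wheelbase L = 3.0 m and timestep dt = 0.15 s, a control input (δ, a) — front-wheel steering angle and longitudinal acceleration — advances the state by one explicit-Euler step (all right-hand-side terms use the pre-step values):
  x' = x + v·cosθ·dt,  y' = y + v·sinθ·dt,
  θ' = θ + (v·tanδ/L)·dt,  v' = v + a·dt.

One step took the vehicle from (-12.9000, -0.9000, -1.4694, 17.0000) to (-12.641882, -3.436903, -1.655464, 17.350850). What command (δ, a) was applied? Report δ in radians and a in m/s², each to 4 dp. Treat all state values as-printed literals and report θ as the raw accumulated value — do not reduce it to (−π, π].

δ = -0.2155, a = 2.3390

a = (v'−v)/dt = (0.350850)/0.15 = 2.3390
Δθ = θ'−θ = -0.186064;  (v·dt/L) = 17.0000·0.15/3.0 = 0.850000
tan δ = Δθ·L/(v·dt) = -0.218899  →  δ = -0.2155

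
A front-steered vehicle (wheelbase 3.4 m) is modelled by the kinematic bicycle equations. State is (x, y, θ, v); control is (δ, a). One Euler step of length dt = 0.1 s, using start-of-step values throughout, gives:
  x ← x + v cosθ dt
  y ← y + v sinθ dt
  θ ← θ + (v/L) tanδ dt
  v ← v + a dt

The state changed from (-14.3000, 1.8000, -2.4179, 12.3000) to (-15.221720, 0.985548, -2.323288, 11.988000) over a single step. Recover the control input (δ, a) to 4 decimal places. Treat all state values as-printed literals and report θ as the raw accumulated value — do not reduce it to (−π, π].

δ = 0.2558, a = -3.1200

a = (v'−v)/dt = (-0.312000)/0.1 = -3.1200
Δθ = θ'−θ = 0.094612;  (v·dt/L) = 12.3000·0.1/3.4 = 0.361765
tan δ = Δθ·L/(v·dt) = 0.261529  →  δ = 0.2558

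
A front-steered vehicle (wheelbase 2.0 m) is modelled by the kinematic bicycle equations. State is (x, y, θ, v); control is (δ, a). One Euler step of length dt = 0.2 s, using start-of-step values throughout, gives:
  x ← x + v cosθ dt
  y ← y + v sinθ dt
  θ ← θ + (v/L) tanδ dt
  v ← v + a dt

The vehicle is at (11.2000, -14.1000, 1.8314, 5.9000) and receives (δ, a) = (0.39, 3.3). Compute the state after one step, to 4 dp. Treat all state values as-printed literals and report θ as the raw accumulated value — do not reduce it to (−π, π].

(10.8960, -12.9598, 2.0739, 6.5600)

x' = 11.2000 + 5.9000·cos(1.8314)·0.2 = 10.8960
y' = -14.1000 + 5.9000·sin(1.8314)·0.2 = -12.9598
θ' = 1.8314 + (5.9000/2.0)·tan(0.39)·0.2 = 2.0739
v' = 5.9000 + 3.3000·0.2 = 6.5600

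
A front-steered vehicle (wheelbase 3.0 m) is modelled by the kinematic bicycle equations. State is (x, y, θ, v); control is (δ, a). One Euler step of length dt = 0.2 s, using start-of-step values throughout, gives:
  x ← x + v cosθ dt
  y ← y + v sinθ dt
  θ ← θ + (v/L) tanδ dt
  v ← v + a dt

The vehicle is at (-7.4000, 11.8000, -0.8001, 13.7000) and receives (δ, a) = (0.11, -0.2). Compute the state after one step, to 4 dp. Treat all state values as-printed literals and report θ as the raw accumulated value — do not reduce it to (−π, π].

x' = -7.4000 + 13.7000·cos(-0.8001)·0.2 = -5.4912
y' = 11.8000 + 13.7000·sin(-0.8001)·0.2 = 9.8343
θ' = -0.8001 + (13.7000/3.0)·tan(0.11)·0.2 = -0.6992
v' = 13.7000 − 0.2000·0.2 = 13.6600

(-5.4912, 9.8343, -0.6992, 13.6600)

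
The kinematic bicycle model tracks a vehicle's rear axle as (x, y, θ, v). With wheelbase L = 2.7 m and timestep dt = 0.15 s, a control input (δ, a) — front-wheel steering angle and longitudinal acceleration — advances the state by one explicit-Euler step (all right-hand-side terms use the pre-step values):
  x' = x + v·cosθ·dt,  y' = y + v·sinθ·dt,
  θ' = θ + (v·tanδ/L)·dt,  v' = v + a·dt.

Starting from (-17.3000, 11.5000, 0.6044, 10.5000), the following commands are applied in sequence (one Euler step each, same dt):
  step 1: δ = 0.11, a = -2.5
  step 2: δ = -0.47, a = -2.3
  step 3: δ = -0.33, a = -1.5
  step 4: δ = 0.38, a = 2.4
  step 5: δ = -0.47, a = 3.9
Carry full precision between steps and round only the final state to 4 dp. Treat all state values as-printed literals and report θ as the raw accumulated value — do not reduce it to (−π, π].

after step 1 (δ=0.11, a=-2.5): (-16.004022, 12.395023, 0.668827, 10.125000)
after step 2 (δ=-0.47, a=-2.3): (-14.812487, 13.336748, 0.383096, 9.780000)
after step 3 (δ=-0.33, a=-1.5): (-13.451827, 13.885103, 0.196991, 9.555000)
after step 4 (δ=0.38, a=2.4): (-12.046296, 14.165618, 0.409012, 9.915000)
after step 5 (δ=-0.47, a=3.9): (-10.681723, 14.757102, 0.129208, 10.500000)

(-10.6817, 14.7571, 0.1292, 10.5000)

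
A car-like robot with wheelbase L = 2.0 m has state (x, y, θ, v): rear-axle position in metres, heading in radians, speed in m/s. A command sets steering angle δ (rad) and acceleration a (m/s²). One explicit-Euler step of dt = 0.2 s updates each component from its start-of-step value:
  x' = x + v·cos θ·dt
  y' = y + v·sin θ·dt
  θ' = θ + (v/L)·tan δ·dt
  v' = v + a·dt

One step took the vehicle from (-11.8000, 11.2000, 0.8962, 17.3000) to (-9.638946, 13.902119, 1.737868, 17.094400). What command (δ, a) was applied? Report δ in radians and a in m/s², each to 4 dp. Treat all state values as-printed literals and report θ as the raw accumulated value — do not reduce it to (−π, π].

δ = 0.4528, a = -1.0280

a = (v'−v)/dt = (-0.205600)/0.2 = -1.0280
Δθ = θ'−θ = 0.841668;  (v·dt/L) = 17.3000·0.2/2.0 = 1.730000
tan δ = Δθ·L/(v·dt) = 0.486513  →  δ = 0.4528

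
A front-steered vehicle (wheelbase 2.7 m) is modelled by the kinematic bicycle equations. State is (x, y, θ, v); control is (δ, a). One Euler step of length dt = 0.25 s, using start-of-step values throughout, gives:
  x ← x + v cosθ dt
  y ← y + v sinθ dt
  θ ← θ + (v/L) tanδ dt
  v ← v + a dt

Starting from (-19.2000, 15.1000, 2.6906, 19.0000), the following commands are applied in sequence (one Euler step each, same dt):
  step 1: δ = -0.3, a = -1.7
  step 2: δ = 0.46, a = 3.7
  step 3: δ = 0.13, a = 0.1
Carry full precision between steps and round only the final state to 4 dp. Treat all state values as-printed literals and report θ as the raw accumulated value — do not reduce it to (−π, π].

after step 1 (δ=-0.3, a=-1.7): (-23.475071, 17.170331, 2.146397, 18.575000)
after step 2 (δ=0.46, a=3.7): (-26.002845, 21.065812, 2.998523, 19.500000)
after step 3 (δ=0.13, a=0.1): (-30.828037, 21.760898, 3.234577, 19.525000)

(-30.8280, 21.7609, 3.2346, 19.5250)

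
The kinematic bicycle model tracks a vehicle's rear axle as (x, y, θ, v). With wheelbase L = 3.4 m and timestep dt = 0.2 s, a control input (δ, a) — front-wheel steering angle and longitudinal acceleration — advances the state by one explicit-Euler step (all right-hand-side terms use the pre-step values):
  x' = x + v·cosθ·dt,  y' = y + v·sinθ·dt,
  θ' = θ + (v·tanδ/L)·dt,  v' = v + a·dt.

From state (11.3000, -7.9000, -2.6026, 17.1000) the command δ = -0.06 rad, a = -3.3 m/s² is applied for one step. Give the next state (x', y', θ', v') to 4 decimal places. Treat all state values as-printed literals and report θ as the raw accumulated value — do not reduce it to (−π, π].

(8.3649, -9.6554, -2.6630, 16.4400)

x' = 11.3000 + 17.1000·cos(-2.6026)·0.2 = 8.3649
y' = -7.9000 + 17.1000·sin(-2.6026)·0.2 = -9.6554
θ' = -2.6026 + (17.1000/3.4)·tan(-0.06)·0.2 = -2.6630
v' = 17.1000 − 3.3000·0.2 = 16.4400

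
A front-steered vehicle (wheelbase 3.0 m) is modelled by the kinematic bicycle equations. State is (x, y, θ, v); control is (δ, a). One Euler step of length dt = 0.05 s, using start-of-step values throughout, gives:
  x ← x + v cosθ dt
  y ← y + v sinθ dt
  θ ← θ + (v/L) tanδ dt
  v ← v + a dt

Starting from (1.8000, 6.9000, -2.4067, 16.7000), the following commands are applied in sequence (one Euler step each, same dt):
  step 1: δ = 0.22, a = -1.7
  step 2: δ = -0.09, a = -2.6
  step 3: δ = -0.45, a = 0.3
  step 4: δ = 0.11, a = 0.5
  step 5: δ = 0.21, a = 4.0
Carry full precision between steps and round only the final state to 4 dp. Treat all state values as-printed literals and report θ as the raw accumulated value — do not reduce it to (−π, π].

after step 1 (δ=0.22, a=-1.7): (1.180511, 6.340126, -2.344459, 16.615000)
after step 2 (δ=-0.09, a=-2.6): (0.600016, 5.745844, -2.369449, 16.485000)
after step 3 (δ=-0.45, a=0.3): (0.009510, 5.170788, -2.502169, 16.500000)
after step 4 (δ=0.11, a=0.5): (-0.652503, 4.678483, -2.471796, 16.525000)
after step 5 (δ=0.21, a=4.0): (-1.300240, 4.165525, -2.413093, 16.725000)

(-1.3002, 4.1655, -2.4131, 16.7250)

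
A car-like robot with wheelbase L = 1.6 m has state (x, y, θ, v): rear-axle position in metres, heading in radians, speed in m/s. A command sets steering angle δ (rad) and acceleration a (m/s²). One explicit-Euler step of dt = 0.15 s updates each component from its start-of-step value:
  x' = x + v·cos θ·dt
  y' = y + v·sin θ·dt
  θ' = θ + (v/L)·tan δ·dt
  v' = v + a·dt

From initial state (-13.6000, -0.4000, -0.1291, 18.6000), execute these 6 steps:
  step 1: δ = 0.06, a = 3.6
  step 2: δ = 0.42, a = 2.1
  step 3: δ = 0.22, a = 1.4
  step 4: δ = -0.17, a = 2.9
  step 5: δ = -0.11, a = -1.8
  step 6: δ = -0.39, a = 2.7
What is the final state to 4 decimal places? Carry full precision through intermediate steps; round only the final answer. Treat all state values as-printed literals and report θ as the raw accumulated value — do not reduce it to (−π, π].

(-0.4745, 8.0753, -0.1039, 20.2350)

after step 1 (δ=0.06, a=3.6): (-10.833218, -0.759189, -0.024349, 19.140000)
after step 2 (δ=0.42, a=2.1): (-7.963069, -0.829089, 0.776969, 19.455000)
after step 3 (δ=0.22, a=1.4): (-5.882235, 1.216959, 1.184830, 19.665000)
after step 4 (δ=-0.17, a=2.9): (-4.771789, 3.949711, 0.868365, 20.100000)
after step 5 (δ=-0.11, a=-1.8): (-2.823871, 6.250981, 0.660243, 19.830000)
after step 6 (δ=-0.39, a=2.7): (-0.474483, 8.075269, -0.103933, 20.235000)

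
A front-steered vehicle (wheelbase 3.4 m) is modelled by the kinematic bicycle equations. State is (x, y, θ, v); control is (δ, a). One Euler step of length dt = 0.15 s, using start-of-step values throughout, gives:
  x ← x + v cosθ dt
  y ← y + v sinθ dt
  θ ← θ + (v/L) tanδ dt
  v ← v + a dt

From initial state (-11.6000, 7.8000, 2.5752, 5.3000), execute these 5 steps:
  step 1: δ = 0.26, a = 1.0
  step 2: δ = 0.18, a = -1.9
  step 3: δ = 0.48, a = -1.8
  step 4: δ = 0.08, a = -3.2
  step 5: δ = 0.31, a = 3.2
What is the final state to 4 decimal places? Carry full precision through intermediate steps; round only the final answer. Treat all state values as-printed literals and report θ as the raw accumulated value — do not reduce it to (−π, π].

(-15.0002, 9.4230, 2.8795, 4.8950)

after step 1 (δ=0.26, a=1.0): (-12.270854, 8.226590, 2.637402, 5.450000)
after step 2 (δ=0.18, a=-1.9): (-12.986630, 8.621524, 2.681155, 5.165000)
after step 3 (δ=0.48, a=-1.8): (-13.680696, 8.965776, 2.799785, 4.895000)
after step 4 (δ=0.08, a=-3.2): (-14.372470, 9.211890, 2.817099, 4.415000)
after step 5 (δ=0.31, a=3.2): (-15.000158, 9.423034, 2.879492, 4.895000)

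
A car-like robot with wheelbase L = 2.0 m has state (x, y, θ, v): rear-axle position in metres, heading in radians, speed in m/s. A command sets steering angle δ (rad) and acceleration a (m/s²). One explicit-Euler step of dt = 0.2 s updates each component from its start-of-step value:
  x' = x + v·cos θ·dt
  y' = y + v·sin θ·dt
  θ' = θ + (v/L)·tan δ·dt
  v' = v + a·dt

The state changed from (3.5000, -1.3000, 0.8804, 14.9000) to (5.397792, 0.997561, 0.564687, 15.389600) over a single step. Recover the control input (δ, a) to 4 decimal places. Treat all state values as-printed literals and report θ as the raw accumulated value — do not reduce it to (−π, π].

a = (v'−v)/dt = (0.489600)/0.2 = 2.4480
Δθ = θ'−θ = -0.315713;  (v·dt/L) = 14.9000·0.2/2.0 = 1.490000
tan δ = Δθ·L/(v·dt) = -0.211888  →  δ = -0.2088

δ = -0.2088, a = 2.4480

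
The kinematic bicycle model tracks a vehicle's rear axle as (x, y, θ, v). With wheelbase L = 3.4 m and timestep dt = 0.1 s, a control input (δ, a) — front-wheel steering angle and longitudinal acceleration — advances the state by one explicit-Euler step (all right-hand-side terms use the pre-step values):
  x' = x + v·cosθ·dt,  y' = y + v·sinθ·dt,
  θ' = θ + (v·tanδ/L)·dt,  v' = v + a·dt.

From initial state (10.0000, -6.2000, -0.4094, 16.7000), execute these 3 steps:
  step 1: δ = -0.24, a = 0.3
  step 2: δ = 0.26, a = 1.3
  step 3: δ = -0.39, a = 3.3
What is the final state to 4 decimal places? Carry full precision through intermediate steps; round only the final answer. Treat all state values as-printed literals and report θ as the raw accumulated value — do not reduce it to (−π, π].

after step 1 (δ=-0.24, a=0.3): (11.531991, -6.864759, -0.529599, 16.730000)
after step 2 (δ=0.26, a=1.3): (12.975806, -7.709937, -0.398701, 16.860000)
after step 3 (δ=-0.39, a=3.3): (14.529567, -8.364478, -0.602536, 17.190000)

(14.5296, -8.3645, -0.6025, 17.1900)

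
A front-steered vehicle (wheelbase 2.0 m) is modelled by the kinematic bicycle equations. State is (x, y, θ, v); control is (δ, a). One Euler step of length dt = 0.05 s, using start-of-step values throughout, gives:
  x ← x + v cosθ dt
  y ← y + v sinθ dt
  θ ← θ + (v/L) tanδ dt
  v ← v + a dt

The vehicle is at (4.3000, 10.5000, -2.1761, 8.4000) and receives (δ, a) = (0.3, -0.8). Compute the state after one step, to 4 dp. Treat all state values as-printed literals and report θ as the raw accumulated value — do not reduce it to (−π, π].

x' = 4.3000 + 8.4000·cos(-2.1761)·0.05 = 4.0610
y' = 10.5000 + 8.4000·sin(-2.1761)·0.05 = 10.1546
θ' = -2.1761 + (8.4000/2.0)·tan(0.3)·0.05 = -2.1111
v' = 8.4000 − 0.8000·0.05 = 8.3600

(4.0610, 10.1546, -2.1111, 8.3600)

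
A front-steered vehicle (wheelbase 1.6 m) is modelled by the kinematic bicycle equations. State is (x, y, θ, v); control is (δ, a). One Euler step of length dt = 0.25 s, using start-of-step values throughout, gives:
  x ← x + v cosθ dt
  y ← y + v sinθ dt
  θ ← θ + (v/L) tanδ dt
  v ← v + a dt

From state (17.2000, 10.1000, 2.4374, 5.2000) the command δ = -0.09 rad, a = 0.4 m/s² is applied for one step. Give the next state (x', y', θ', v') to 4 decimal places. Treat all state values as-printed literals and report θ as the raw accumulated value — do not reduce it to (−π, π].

(16.2092, 10.9416, 2.3641, 5.3000)

x' = 17.2000 + 5.2000·cos(2.4374)·0.25 = 16.2092
y' = 10.1000 + 5.2000·sin(2.4374)·0.25 = 10.9416
θ' = 2.4374 + (5.2000/1.6)·tan(-0.09)·0.25 = 2.3641
v' = 5.2000 + 0.4000·0.25 = 5.3000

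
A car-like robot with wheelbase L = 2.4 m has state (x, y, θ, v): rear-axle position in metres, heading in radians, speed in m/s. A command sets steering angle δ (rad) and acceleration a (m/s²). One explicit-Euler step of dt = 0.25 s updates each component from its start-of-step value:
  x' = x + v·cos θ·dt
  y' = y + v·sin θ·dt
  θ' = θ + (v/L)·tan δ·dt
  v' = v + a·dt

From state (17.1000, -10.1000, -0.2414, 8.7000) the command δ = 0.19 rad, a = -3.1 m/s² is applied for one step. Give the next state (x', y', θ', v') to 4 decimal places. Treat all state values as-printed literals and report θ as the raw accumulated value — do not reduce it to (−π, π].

x' = 17.1000 + 8.7000·cos(-0.2414)·0.25 = 19.2119
y' = -10.1000 + 8.7000·sin(-0.2414)·0.25 = -10.6200
θ' = -0.2414 + (8.7000/2.4)·tan(0.19)·0.25 = -0.0671
v' = 8.7000 − 3.1000·0.25 = 7.9250

(19.2119, -10.6200, -0.0671, 7.9250)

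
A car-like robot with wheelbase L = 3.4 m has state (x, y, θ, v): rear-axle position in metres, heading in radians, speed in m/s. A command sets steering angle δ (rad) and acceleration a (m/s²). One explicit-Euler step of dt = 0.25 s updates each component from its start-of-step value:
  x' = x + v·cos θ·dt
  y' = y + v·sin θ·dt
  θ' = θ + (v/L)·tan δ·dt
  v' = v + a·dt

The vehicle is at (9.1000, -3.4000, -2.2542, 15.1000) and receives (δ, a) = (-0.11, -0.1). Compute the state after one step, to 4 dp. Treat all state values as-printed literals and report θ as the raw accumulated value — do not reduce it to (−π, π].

(6.7163, -6.3272, -2.3768, 15.0750)

x' = 9.1000 + 15.1000·cos(-2.2542)·0.25 = 6.7163
y' = -3.4000 + 15.1000·sin(-2.2542)·0.25 = -6.3272
θ' = -2.2542 + (15.1000/3.4)·tan(-0.11)·0.25 = -2.3768
v' = 15.1000 − 0.1000·0.25 = 15.0750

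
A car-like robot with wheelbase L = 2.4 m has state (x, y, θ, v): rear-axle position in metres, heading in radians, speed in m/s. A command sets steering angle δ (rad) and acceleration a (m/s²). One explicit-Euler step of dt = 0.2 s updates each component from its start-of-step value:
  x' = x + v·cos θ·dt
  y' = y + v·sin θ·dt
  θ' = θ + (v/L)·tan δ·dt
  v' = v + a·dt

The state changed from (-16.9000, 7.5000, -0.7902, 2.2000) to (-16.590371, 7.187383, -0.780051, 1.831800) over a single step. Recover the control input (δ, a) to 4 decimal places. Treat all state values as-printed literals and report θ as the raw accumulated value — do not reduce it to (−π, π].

a = (v'−v)/dt = (-0.368200)/0.2 = -1.8410
Δθ = θ'−θ = 0.010149;  (v·dt/L) = 2.2000·0.2/2.4 = 0.183333
tan δ = Δθ·L/(v·dt) = 0.055358  →  δ = 0.0553

δ = 0.0553, a = -1.8410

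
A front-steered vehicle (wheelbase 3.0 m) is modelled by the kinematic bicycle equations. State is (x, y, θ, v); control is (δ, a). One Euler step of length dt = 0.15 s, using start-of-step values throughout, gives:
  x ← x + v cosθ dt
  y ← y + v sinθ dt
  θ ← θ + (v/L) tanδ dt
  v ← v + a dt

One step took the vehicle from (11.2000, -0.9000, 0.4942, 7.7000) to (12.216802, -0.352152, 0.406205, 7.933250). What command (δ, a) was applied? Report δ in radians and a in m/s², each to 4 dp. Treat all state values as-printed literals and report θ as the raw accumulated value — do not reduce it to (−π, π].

δ = -0.2247, a = 1.5550

a = (v'−v)/dt = (0.233250)/0.15 = 1.5550
Δθ = θ'−θ = -0.087995;  (v·dt/L) = 7.7000·0.15/3.0 = 0.385000
tan δ = Δθ·L/(v·dt) = -0.228558  →  δ = -0.2247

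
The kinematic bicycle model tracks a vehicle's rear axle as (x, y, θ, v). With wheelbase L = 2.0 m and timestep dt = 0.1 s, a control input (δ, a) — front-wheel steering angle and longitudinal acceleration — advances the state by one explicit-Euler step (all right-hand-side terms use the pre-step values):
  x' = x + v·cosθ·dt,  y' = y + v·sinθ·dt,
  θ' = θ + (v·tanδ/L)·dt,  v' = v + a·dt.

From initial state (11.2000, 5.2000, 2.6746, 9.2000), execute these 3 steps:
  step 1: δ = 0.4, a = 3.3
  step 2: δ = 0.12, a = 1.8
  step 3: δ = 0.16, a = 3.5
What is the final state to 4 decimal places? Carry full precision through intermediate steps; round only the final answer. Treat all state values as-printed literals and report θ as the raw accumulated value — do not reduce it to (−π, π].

(8.5120, 6.0779, 3.0049, 10.0600)

after step 1 (δ=0.4, a=3.3): (10.378508, 5.614187, 2.869085, 9.530000)
after step 2 (δ=0.12, a=1.8): (9.460675, 5.870684, 2.926541, 9.710000)
after step 3 (δ=0.16, a=3.5): (8.512041, 6.077894, 3.004891, 10.060000)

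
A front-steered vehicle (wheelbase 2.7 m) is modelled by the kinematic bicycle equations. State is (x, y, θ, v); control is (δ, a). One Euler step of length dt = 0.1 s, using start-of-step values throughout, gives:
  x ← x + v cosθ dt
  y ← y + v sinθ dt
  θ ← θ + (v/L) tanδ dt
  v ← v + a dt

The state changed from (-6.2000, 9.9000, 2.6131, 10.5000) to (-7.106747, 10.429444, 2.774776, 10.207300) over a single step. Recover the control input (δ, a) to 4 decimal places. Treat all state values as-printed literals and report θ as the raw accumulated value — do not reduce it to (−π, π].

δ = 0.3940, a = -2.9270

a = (v'−v)/dt = (-0.292700)/0.1 = -2.9270
Δθ = θ'−θ = 0.161676;  (v·dt/L) = 10.5000·0.1/2.7 = 0.388889
tan δ = Δθ·L/(v·dt) = 0.415738  →  δ = 0.3940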